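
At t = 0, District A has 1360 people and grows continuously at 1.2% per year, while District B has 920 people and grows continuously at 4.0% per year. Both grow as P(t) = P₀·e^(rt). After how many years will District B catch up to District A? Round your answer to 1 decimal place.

t ≈ 14.0 years

1360·e^(0.012t) = 920·e^(0.04t)
1360/920 = e^((0.04 − 0.012)t) → ln(1.47826) = 0.028·t
t = 0.39087 / 0.028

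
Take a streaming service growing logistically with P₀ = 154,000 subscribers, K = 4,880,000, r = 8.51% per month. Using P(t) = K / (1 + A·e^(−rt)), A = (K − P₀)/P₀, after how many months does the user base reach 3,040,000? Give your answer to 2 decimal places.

A = (4880000 − 154000)/154000 = 30.68831
3040000 = 4880000/(1 + 30.68831·e^(−0.0851t)) → 1 + 30.68831·e^(−0.0851t) = 1.60526
e^(−0.0851t) = 0.019723 → t = ln(50.70243)/0.0851 = 3.92597/0.0851

t ≈ 46.13 months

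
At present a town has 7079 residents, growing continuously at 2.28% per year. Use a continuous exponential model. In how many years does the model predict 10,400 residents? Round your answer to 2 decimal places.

t ≈ 16.87 years

10400 = 7079 · e^(0.0228·t)
t = ln(10400/7079) / 0.0228 = ln(1.46913) / 0.0228 = 0.38467 / 0.0228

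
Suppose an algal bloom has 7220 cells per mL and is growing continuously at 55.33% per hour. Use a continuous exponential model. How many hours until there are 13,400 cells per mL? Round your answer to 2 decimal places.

13400 = 7220 · e^(0.5533·t)
t = ln(13400/7220) / 0.5533 = ln(1.85596) / 0.5533 = 0.6184 / 0.5533

t ≈ 1.12 hours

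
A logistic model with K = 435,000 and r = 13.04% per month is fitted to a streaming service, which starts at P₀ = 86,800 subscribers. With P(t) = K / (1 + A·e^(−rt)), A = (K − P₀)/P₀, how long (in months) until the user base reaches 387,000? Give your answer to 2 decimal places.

A = (435000 − 86800)/86800 = 4.01152
387000 = 435000/(1 + 4.01152·e^(−0.1304t)) → 1 + 4.01152·e^(−0.1304t) = 1.12403
e^(−0.1304t) = 0.030919 → t = ln(32.34289)/0.1304 = 3.47639/0.1304

t ≈ 26.66 months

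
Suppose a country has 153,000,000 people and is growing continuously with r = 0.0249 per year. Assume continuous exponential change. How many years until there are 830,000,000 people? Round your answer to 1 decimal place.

830000000 = 153000000 · e^(0.0249·t)
t = ln(830000000/153000000) / 0.0249 = ln(5.42484) / 0.0249 = 1.69099 / 0.0249

t ≈ 67.9 years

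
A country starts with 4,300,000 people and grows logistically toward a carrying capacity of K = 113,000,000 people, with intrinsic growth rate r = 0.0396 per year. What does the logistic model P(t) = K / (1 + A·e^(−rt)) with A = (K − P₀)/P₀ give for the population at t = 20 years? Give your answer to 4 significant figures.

A = (113000000 − 4300000)/4300000 = 25.27907
P(20) = 113000000 / (1 + 25.27907·e^(−0.0396·20)) = 113000000 / (1 + 25.27907·0.452938)
= 113000000 / 12.44985 ≈ 9076413.39

≈ 9,076,000 people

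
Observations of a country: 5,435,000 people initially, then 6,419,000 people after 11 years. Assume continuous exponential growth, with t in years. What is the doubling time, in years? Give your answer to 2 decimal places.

doubling time ≈ 45.82 years

r = ln(6419000/5435000) / 11 = ln(1.18105) / 11 ≈ 0.015128 per year
doubling time = ln 2 / |r| = 0.69315 / 0.015128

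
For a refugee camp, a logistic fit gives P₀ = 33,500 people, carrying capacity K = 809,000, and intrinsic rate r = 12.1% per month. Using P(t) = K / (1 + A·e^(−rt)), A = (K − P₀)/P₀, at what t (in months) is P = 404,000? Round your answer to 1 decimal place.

A = (809000 − 33500)/33500 = 23.14925
404000 = 809000/(1 + 23.14925·e^(−0.121t)) → 1 + 23.14925·e^(−0.121t) = 2.00248
e^(−0.121t) = 0.043305 → t = ln(23.0921)/0.121 = 3.13949/0.121

t ≈ 25.9 months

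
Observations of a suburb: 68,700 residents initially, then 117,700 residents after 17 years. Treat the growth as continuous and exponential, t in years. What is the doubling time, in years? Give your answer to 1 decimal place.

doubling time ≈ 21.9 years

r = ln(117700/68700) / 17 = ln(1.71325) / 17 ≈ 0.03167 per year
doubling time = ln 2 / |r| = 0.69315 / 0.03167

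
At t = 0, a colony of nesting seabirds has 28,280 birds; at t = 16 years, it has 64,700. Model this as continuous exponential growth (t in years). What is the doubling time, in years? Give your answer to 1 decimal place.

r = ln(64700/28280) / 16 = ln(2.28784) / 16 ≈ 0.051725 per year
doubling time = ln 2 / |r| = 0.69315 / 0.051725

doubling time ≈ 13.4 years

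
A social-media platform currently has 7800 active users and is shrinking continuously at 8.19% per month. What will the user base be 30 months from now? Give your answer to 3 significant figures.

≈ 668 active users

P(30) = 7800 · e^(-0.0819·30) = 7800 · e^(-2.457)
= 7800 · 0.08569 ≈ 668.39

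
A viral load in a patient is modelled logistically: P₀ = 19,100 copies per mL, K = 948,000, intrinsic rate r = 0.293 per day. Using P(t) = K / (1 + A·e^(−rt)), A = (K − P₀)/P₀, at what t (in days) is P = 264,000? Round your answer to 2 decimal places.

t ≈ 10.01 days

A = (948000 − 19100)/19100 = 48.63351
264000 = 948000/(1 + 48.63351·e^(−0.293t)) → 1 + 48.63351·e^(−0.293t) = 3.59091
e^(−0.293t) = 0.053274 → t = ln(18.77083)/0.293 = 2.9323/0.293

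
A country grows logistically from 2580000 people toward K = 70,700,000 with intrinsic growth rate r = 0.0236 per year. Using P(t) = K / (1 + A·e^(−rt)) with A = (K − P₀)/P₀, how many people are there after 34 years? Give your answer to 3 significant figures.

A = (70700000 − 2580000)/2580000 = 26.4031
P(34) = 70700000 / (1 + 26.4031·e^(−0.0236·34)) = 70700000 / (1 + 26.4031·0.448252)
= 70700000 / 12.83524 ≈ 5508272.87

≈ 5,510,000 people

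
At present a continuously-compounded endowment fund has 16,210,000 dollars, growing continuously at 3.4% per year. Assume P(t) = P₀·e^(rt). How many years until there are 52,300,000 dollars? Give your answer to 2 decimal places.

t ≈ 34.45 years

52300000 = 16210000 · e^(0.034·t)
t = ln(52300000/16210000) / 0.034 = ln(3.2264) / 0.034 = 1.17137 / 0.034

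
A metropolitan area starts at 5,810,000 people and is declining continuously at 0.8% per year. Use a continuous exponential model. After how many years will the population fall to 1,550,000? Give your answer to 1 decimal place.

1550000 = 5810000 · e^(-0.008·t)
t = ln(1550000/5810000) / -0.008 = ln(0.26678) / -0.008 = -1.32133 / -0.008

t ≈ 165.2 years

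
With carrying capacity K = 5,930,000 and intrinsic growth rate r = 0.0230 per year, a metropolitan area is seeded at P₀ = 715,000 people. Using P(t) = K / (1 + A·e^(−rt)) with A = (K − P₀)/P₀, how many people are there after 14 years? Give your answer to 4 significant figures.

A = (5930000 − 715000)/715000 = 7.29371
P(14) = 5930000 / (1 + 7.29371·e^(−0.023·14)) = 5930000 / (1 + 7.29371·0.724698)
= 5930000 / 6.28574 ≈ 943405.87

≈ 943,400 people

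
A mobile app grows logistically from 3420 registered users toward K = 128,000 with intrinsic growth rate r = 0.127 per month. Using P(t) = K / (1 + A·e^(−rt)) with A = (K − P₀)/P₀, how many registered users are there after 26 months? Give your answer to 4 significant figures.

≈ 54,680 registered users

A = (128000 − 3420)/3420 = 36.4269
P(26) = 128000 / (1 + 36.4269·e^(−0.127·26)) = 128000 / (1 + 36.4269·0.036809)
= 128000 / 2.34086 ≈ 54680.87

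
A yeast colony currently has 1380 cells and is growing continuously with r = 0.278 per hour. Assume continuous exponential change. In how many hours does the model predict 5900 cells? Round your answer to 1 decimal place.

t ≈ 5.2 hours

5900 = 1380 · e^(0.278·t)
t = ln(5900/1380) / 0.278 = ln(4.27536) / 0.278 = 1.45287 / 0.278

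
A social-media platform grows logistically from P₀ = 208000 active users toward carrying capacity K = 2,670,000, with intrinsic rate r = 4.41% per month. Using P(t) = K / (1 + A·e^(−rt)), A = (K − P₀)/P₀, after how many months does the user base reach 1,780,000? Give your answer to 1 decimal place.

t ≈ 71.8 months

A = (2670000 − 208000)/208000 = 11.83654
1780000 = 2670000/(1 + 11.83654·e^(−0.0441t)) → 1 + 11.83654·e^(−0.0441t) = 1.5
e^(−0.0441t) = 0.042242 → t = ln(23.67308)/0.0441 = 3.16434/0.0441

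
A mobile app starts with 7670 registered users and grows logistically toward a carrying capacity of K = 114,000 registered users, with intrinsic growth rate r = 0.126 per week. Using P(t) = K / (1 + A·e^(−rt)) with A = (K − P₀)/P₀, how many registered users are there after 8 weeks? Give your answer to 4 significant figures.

A = (114000 − 7670)/7670 = 13.8631
P(8) = 114000 / (1 + 13.8631·e^(−0.126·8)) = 114000 / (1 + 13.8631·0.364948)
= 114000 / 6.05931 ≈ 18814.01

≈ 18,810 registered users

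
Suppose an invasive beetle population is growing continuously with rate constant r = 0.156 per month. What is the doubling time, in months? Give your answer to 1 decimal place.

doubling time ≈ 4.4 months

doubling time = ln(2) / |r| = 0.69315 / 0.156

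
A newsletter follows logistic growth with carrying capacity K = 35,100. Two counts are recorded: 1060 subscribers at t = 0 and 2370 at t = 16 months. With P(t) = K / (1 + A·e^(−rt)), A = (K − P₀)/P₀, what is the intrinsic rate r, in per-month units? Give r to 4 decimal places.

r ≈ 0.0527 per month

A = (35100 − 1060)/1060 = 32.11321
2370 = 35100/(1 + 32.11321·e^(−r·16)) → e^(−16r) = (14.81013 − 1)/32.11321 = 0.430045
r = −ln(0.430045)/16 = 0.84387/16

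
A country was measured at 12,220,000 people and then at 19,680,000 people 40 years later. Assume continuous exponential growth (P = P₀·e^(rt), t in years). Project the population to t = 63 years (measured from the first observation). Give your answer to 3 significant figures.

r = ln(19680000/12220000) / 40 ≈ 0.011913 per year
P(63) = 12220000 · e^(0.011913·63) = 12220000 · 2.11813 ≈ 25883534.45

≈ 25,900,000 people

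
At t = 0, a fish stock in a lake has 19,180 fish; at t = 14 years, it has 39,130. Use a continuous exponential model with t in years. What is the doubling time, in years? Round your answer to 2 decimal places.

doubling time ≈ 13.61 years

r = ln(39130/19180) / 14 = ln(2.04015) / 14 ≈ 0.05093 per year
doubling time = ln 2 / |r| = 0.69315 / 0.05093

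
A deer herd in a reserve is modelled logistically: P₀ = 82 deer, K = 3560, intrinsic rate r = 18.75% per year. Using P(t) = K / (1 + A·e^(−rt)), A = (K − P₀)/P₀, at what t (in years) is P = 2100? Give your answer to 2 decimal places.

A = (3560 − 82)/82 = 42.41463
2100 = 3560/(1 + 42.41463·e^(−0.1875t)) → 1 + 42.41463·e^(−0.1875t) = 1.69524
e^(−0.1875t) = 0.016391 → t = ln(61.00735)/0.1875 = 4.11099/0.1875

t ≈ 21.93 years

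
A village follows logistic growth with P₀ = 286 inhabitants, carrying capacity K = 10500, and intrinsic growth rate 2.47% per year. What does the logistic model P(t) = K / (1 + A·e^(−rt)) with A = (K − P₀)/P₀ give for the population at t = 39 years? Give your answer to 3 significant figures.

≈ 718 inhabitants

A = (10500 − 286)/286 = 35.71329
P(39) = 10500 / (1 + 35.71329·e^(−0.0247·39)) = 10500 / (1 + 35.71329·0.381631)
= 10500 / 14.62931 ≈ 717.74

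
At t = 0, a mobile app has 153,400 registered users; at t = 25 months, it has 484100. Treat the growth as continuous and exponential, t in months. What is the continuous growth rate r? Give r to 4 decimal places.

r ≈ 0.0460 per month

484100 = 153400 · e^(r·25)
e^(25r) = 484100/153400 = 3.1558
r = ln(3.1558) / 25 = 1.14924 / 25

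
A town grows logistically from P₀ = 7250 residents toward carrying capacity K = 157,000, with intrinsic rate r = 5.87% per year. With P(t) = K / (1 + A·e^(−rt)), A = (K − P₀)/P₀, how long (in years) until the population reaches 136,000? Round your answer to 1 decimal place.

t ≈ 83.4 years

A = (157000 − 7250)/7250 = 20.65517
136000 = 157000/(1 + 20.65517·e^(−0.0587t)) → 1 + 20.65517·e^(−0.0587t) = 1.15441
e^(−0.0587t) = 0.007476 → t = ln(133.76683)/0.0587 = 4.8961/0.0587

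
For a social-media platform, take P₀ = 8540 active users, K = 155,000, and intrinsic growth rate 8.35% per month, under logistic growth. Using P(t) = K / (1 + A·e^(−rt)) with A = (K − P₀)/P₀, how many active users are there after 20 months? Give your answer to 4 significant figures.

≈ 36,660 active users

A = (155000 − 8540)/8540 = 17.14988
P(20) = 155000 / (1 + 17.14988·e^(−0.0835·20)) = 155000 / (1 + 17.14988·0.188247)
= 155000 / 4.22842 ≈ 36656.76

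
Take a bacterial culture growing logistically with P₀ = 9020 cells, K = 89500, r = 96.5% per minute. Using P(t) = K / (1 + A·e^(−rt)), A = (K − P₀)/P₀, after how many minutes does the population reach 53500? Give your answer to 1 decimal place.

A = (89500 − 9020)/9020 = 8.92239
53500 = 89500/(1 + 8.92239·e^(−0.965t)) → 1 + 8.92239·e^(−0.965t) = 1.6729
e^(−0.965t) = 0.075417 → t = ln(13.25967)/0.965 = 2.58473/0.965

t ≈ 2.7 minutes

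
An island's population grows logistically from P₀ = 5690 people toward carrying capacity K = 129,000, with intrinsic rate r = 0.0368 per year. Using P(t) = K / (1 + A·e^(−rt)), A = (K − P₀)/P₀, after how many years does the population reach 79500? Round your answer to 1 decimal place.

A = (129000 − 5690)/5690 = 21.67135
79500 = 129000/(1 + 21.67135·e^(−0.0368t)) → 1 + 21.67135·e^(−0.0368t) = 1.62264
e^(−0.0368t) = 0.028731 → t = ln(34.80551)/0.0368 = 3.54978/0.0368

t ≈ 96.5 years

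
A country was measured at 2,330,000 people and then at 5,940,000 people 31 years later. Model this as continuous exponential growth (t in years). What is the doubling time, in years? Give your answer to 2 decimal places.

r = ln(5940000/2330000) / 31 = ln(2.54936) / 31 ≈ 0.030188 per year
doubling time = ln 2 / |r| = 0.69315 / 0.030188

doubling time ≈ 22.96 years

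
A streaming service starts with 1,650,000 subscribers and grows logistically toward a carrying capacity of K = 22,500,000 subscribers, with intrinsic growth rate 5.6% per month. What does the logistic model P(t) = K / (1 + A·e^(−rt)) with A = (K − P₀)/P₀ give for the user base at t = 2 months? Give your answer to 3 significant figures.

≈ 1,830,000 subscribers

A = (22500000 − 1650000)/1650000 = 12.63636
P(2) = 22500000 / (1 + 12.63636·e^(−0.056·2)) = 22500000 / (1 + 12.63636·0.894044)
= 22500000 / 12.29747 ≈ 1829644.88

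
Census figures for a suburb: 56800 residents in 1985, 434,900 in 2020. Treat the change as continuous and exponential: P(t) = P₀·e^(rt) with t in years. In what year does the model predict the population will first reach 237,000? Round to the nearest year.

r = ln(434900/56800) / 35 = 2.03558/35 ≈ 0.058159 per year
t = ln(237000/56800) / r = 1.42852/0.058159 ≈ 24.56 years after 1985

year 2010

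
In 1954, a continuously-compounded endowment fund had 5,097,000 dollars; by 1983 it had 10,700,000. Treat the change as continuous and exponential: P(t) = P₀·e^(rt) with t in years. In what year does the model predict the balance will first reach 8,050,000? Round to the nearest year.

r = ln(10700000/5097000) / 29 = 0.74159/29 ≈ 0.025572 per year
t = ln(8050000/5097000) / r = 0.45702/0.025572 ≈ 17.87 years after 1954

year 1972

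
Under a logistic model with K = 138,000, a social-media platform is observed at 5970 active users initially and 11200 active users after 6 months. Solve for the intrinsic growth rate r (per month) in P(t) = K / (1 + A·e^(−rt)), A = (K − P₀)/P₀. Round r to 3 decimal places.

r ≈ 0.112 per month

A = (138000 − 5970)/5970 = 22.11558
11200 = 138000/(1 + 22.11558·e^(−r·6)) → e^(−6r) = (12.32143 − 1)/22.11558 = 0.511921
r = −ln(0.511921)/6 = 0.66958/6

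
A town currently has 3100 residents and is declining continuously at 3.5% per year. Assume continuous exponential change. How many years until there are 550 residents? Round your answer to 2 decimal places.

550 = 3100 · e^(-0.035·t)
t = ln(550/3100) / -0.035 = ln(0.17742) / -0.035 = -1.72924 / -0.035

t ≈ 49.41 years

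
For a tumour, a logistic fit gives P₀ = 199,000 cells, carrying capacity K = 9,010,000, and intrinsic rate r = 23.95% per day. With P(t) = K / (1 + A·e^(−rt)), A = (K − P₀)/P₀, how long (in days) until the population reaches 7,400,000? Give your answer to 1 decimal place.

t ≈ 22.2 days

A = (9010000 − 199000)/199000 = 44.27638
7400000 = 9010000/(1 + 44.27638·e^(−0.2395t)) → 1 + 44.27638·e^(−0.2395t) = 1.21757
e^(−0.2395t) = 0.004914 → t = ln(203.50635)/0.2395 = 5.3157/0.2395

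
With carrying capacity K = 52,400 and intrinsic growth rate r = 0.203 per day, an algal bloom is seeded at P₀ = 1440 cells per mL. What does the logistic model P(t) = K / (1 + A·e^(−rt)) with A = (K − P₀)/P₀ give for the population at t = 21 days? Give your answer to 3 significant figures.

≈ 35,000 cells per mL

A = (52400 − 1440)/1440 = 35.38889
P(21) = 52400 / (1 + 35.38889·e^(−0.203·21)) = 52400 / (1 + 35.38889·0.01408)
= 52400 / 1.49828 ≈ 34973.54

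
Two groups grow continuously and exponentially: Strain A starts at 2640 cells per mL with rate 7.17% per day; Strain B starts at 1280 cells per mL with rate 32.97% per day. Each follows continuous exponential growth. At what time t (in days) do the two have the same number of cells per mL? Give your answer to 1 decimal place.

2640·e^(0.0717t) = 1280·e^(0.3297t)
2640/1280 = e^((0.3297 − 0.0717)t) → ln(2.0625) = 0.258·t
t = 0.72392 / 0.258

t ≈ 2.8 days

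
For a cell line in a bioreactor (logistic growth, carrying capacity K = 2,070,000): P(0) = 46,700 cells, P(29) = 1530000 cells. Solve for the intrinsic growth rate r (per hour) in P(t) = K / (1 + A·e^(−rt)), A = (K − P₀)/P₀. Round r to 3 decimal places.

A = (2070000 − 46700)/46700 = 43.32548
1530000 = 2070000/(1 + 43.32548·e^(−r·29)) → e^(−29r) = (1.35294 − 1)/43.32548 = 0.008146
r = −ln(0.008146)/29 = 4.81019/29

r ≈ 0.166 per hour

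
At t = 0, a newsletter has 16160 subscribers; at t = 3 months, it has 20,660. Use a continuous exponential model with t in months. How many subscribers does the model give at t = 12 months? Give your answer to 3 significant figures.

≈ 43,200 subscribers

r = ln(20660/16160) / 3 ≈ 0.081887 per month
P(12) = 16160 · e^(0.081887·12) = 16160 · 2.6715 ≈ 43171.51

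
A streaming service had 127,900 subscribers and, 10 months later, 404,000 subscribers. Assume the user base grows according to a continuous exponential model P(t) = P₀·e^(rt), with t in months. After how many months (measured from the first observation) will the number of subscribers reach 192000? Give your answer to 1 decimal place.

t ≈ 3.5 months

r = ln(404000/127900) / 10 ≈ 0.115017 per month
t = ln(192000/127900) / r = 0.40625 / 0.115017 ≈ 3.532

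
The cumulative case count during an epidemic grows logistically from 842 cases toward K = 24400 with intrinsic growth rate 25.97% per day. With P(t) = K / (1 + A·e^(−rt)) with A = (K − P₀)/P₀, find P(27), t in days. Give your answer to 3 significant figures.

A = (24400 − 842)/842 = 27.97862
P(27) = 24400 / (1 + 27.97862·e^(−0.2597·27)) = 24400 / (1 + 27.97862·0.000901)
= 24400 / 1.02521 ≈ 23799.97

≈ 23,800 cases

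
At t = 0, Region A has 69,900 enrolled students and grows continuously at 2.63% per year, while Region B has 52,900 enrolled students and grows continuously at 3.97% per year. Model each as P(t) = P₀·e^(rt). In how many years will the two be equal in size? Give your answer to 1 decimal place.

69900·e^(0.0263t) = 52900·e^(0.0397t)
69900/52900 = e^((0.0397 − 0.0263)t) → ln(1.32136) = 0.0134·t
t = 0.27866 / 0.0134

t ≈ 20.8 years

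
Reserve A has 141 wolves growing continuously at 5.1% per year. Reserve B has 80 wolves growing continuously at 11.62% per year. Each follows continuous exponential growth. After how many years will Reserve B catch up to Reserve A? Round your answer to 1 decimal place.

141·e^(0.051t) = 80·e^(0.1162t)
141/80 = e^((0.1162 − 0.051)t) → ln(1.7625) = 0.0652·t
t = 0.56673 / 0.0652

t ≈ 8.7 years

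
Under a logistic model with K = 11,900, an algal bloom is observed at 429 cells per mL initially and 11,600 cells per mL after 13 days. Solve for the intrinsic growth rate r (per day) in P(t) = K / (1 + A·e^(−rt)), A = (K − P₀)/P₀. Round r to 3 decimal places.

A = (11900 − 429)/429 = 26.73893
11600 = 11900/(1 + 26.73893·e^(−r·13)) → e^(−13r) = (1.02586 − 1)/26.73893 = 0.000967
r = −ln(0.000967)/13 = 6.9411/13

r ≈ 0.534 per day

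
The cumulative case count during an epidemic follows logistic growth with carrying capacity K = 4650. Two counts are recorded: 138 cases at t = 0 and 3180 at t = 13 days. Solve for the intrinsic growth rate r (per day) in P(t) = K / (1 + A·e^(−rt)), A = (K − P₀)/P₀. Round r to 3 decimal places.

A = (4650 − 138)/138 = 32.69565
3180 = 4650/(1 + 32.69565·e^(−r·13)) → e^(−13r) = (1.46226 − 1)/32.69565 = 0.014138
r = −ln(0.014138)/13 = 4.25886/13

r ≈ 0.328 per day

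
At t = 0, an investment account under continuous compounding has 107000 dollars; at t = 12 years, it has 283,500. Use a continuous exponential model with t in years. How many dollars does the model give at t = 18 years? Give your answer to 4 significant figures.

≈ 461,500 dollars

r = ln(283500/107000) / 12 ≈ 0.081199 per year
P(18) = 107000 · e^(0.081199·18) = 107000 · 4.31275 ≈ 461463.87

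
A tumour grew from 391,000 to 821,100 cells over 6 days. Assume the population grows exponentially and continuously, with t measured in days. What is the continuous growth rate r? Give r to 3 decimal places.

821100 = 391000 · e^(r·6)
e^(6r) = 821100/391000 = 2.1
r = ln(2.1) / 6 = 0.74194 / 6

r ≈ 0.124 per day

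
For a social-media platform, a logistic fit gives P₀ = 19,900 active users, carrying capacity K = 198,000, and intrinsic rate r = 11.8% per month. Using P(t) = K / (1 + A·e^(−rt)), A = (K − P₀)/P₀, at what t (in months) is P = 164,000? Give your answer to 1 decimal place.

A = (198000 − 19900)/19900 = 8.94975
164000 = 198000/(1 + 8.94975·e^(−0.118t)) → 1 + 8.94975·e^(−0.118t) = 1.20732
e^(−0.118t) = 0.023165 → t = ln(43.16938)/0.118 = 3.76513/0.118

t ≈ 31.9 months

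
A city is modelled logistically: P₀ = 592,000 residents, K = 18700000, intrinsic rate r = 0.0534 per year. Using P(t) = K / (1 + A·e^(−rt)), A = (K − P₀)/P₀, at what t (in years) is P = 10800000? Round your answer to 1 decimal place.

A = (18700000 − 592000)/592000 = 30.58784
10800000 = 18700000/(1 + 30.58784·e^(−0.0534t)) → 1 + 30.58784·e^(−0.0534t) = 1.73148
e^(−0.0534t) = 0.023914 → t = ln(41.81628)/0.0534 = 3.73329/0.0534

t ≈ 69.9 years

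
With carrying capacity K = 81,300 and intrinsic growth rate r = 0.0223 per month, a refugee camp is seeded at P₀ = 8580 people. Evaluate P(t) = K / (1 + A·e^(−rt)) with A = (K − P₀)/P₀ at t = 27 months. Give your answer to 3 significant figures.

≈ 14,400 people

A = (81300 − 8580)/8580 = 8.47552
P(27) = 81300 / (1 + 8.47552·e^(−0.0223·27)) = 81300 / (1 + 8.47552·0.54766)
= 81300 / 5.64171 ≈ 14410.53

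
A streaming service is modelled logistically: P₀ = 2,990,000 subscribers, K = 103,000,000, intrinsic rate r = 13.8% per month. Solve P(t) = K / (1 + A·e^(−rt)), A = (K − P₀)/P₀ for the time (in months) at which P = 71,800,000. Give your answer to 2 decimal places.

A = (103000000 − 2990000)/2990000 = 33.44816
71800000 = 103000000/(1 + 33.44816·e^(−0.138t)) → 1 + 33.44816·e^(−0.138t) = 1.43454
e^(−0.138t) = 0.012991 → t = ln(76.97365)/0.138 = 4.34346/0.138

t ≈ 31.47 months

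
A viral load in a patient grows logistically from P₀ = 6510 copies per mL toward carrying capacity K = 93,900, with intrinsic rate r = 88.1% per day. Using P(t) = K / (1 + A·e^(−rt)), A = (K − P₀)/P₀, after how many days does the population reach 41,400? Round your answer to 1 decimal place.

A = (93900 − 6510)/6510 = 13.42396
41400 = 93900/(1 + 13.42396·e^(−0.881t)) → 1 + 13.42396·e^(−0.881t) = 2.26812
e^(−0.881t) = 0.094467 → t = ln(10.58575)/0.881 = 2.35951/0.881

t ≈ 2.7 days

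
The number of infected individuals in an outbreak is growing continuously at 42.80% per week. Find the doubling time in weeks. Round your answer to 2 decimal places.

doubling time ≈ 1.62 weeks

doubling time = ln(2) / |r| = 0.69315 / 0.428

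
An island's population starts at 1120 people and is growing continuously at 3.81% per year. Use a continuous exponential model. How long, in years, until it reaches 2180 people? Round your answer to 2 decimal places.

2180 = 1120 · e^(0.0381·t)
t = ln(2180/1120) / 0.0381 = ln(1.94643) / 0.0381 = 0.666 / 0.0381

t ≈ 17.48 years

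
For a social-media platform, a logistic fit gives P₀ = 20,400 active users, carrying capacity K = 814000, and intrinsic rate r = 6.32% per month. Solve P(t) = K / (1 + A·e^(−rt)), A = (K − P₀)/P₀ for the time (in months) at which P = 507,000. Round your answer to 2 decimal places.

A = (814000 − 20400)/20400 = 38.90196
507000 = 814000/(1 + 38.90196·e^(−0.0632t)) → 1 + 38.90196·e^(−0.0632t) = 1.60552
e^(−0.0632t) = 0.015565 → t = ln(64.24526)/0.0632 = 4.16271/0.0632

t ≈ 65.87 months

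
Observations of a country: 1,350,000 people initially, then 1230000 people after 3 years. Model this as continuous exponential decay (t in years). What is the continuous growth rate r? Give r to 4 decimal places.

r ≈ -0.0310 per year

1230000 = 1350000 · e^(r·3)
e^(3r) = 1230000/1350000 = 0.91111
r = ln(0.91111) / 3 = -0.09309 / 3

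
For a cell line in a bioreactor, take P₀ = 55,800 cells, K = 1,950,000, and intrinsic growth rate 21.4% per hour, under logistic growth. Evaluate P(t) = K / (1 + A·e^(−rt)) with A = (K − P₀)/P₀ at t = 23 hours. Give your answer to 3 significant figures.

≈ 1,560,000 cells

A = (1950000 − 55800)/55800 = 33.94624
P(23) = 1950000 / (1 + 33.94624·e^(−0.214·23)) = 1950000 / (1 + 33.94624·0.007285)
= 1950000 / 1.24728 ≈ 1563398.25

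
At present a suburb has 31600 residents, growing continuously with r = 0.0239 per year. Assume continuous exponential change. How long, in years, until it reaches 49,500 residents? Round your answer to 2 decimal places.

49500 = 31600 · e^(0.0239·t)
t = ln(49500/31600) / 0.0239 = ln(1.56646) / 0.0239 = 0.44882 / 0.0239

t ≈ 18.78 years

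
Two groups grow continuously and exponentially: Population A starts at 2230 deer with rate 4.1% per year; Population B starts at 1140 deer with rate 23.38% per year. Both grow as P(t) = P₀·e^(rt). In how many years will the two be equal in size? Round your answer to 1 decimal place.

2230·e^(0.041t) = 1140·e^(0.2338t)
2230/1140 = e^((0.2338 − 0.041)t) → ln(1.95614) = 0.1928·t
t = 0.67097 / 0.1928

t ≈ 3.5 years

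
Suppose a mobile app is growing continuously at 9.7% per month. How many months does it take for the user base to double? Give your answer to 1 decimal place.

doubling time ≈ 7.1 months

doubling time = ln(2) / |r| = 0.69315 / 0.097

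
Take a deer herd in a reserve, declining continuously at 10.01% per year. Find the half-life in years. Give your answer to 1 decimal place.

half-life ≈ 6.9 years

half-life = ln(2) / |r| = 0.69315 / 0.1001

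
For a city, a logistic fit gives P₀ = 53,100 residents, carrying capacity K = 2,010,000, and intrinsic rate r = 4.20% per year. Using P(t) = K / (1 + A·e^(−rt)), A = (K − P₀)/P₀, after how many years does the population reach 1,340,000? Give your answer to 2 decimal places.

A = (2010000 − 53100)/53100 = 36.85311
1340000 = 2010000/(1 + 36.85311·e^(−0.042t)) → 1 + 36.85311·e^(−0.042t) = 1.5
e^(−0.042t) = 0.013567 → t = ln(73.70621)/0.042 = 4.30009/0.042

t ≈ 102.38 years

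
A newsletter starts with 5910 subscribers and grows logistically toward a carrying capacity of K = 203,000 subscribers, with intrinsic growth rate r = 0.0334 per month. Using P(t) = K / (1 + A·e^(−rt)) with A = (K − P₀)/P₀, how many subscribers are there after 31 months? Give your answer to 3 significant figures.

A = (203000 − 5910)/5910 = 33.34856
P(31) = 203000 / (1 + 33.34856·e^(−0.0334·31)) = 203000 / (1 + 33.34856·0.355084)
= 203000 / 12.84155 ≈ 15808.06

≈ 15,800 subscribers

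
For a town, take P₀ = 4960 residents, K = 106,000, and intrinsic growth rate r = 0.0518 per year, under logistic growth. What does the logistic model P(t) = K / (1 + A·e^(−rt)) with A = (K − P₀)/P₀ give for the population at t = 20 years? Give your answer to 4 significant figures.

A = (106000 − 4960)/4960 = 20.37097
P(20) = 106000 / (1 + 20.37097·e^(−0.0518·20)) = 106000 / (1 + 20.37097·0.354871)
= 106000 / 8.22907 ≈ 12881.16

≈ 12,880 residents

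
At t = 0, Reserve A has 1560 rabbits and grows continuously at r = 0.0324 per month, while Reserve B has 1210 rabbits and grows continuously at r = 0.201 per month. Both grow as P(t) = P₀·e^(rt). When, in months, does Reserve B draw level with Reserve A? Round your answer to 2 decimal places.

t ≈ 1.51 months

1560·e^(0.0324t) = 1210·e^(0.201t)
1560/1210 = e^((0.201 − 0.0324)t) → ln(1.28926) = 0.1686·t
t = 0.25407 / 0.1686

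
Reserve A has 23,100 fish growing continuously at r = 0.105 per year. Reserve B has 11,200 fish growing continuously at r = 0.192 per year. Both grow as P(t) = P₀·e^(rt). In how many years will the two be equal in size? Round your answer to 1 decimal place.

23100·e^(0.105t) = 11200·e^(0.192t)
23100/11200 = e^((0.192 − 0.105)t) → ln(2.0625) = 0.087·t
t = 0.72392 / 0.087

t ≈ 8.3 years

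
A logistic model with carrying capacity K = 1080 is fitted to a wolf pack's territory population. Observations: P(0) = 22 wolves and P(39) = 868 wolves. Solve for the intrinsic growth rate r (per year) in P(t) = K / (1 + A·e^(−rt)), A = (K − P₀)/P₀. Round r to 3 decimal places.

A = (1080 − 22)/22 = 48.09091
868 = 1080/(1 + 48.09091·e^(−r·39)) → e^(−39r) = (1.24424 − 1)/48.09091 = 0.005079
r = −ln(0.005079)/39 = 5.2827/39

r ≈ 0.135 per year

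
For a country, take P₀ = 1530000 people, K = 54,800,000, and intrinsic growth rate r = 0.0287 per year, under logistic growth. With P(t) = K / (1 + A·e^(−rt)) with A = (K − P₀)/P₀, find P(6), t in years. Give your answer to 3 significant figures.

≈ 1,810,000 people

A = (54800000 − 1530000)/1530000 = 34.81699
P(6) = 54800000 / (1 + 34.81699·e^(−0.0287·6)) = 54800000 / (1 + 34.81699·0.841811)
= 54800000 / 30.30932 ≈ 1808024.67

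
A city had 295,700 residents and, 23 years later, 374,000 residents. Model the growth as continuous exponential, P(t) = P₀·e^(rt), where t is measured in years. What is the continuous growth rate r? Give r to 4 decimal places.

374000 = 295700 · e^(r·23)
e^(23r) = 374000/295700 = 1.2648
r = ln(1.2648) / 23 = 0.23491 / 23

r ≈ 0.0102 per year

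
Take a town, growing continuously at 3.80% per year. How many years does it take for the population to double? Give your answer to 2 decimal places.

doubling time ≈ 18.24 years

doubling time = ln(2) / |r| = 0.69315 / 0.038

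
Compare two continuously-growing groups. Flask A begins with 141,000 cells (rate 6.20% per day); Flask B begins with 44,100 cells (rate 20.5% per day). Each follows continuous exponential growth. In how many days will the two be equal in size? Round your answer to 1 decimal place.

t ≈ 8.1 days

141000·e^(0.062t) = 44100·e^(0.205t)
141000/44100 = e^((0.205 − 0.062)t) → ln(3.19728) = 0.143·t
t = 1.1623 / 0.143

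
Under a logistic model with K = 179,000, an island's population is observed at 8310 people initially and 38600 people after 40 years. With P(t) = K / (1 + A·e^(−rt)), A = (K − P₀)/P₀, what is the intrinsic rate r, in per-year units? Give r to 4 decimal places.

A = (179000 − 8310)/8310 = 20.54031
38600 = 179000/(1 + 20.54031·e^(−r·40)) → e^(−40r) = (4.63731 − 1)/20.54031 = 0.177081
r = −ln(0.177081)/40 = 1.73115/40

r ≈ 0.0433 per year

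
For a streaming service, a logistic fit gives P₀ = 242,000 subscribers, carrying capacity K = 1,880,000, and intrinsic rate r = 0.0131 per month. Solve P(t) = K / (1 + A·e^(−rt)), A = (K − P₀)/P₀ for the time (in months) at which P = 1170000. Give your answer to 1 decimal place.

t ≈ 184.1 months

A = (1880000 − 242000)/242000 = 6.7686
1170000 = 1880000/(1 + 6.7686·e^(−0.0131t)) → 1 + 6.7686·e^(−0.0131t) = 1.60684
e^(−0.0131t) = 0.089655 → t = ln(11.15388)/0.0131 = 2.41179/0.0131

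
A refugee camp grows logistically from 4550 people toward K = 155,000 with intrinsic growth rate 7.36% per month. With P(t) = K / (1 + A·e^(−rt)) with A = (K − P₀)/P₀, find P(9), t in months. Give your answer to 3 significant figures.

≈ 8,590 people

A = (155000 − 4550)/4550 = 33.06593
P(9) = 155000 / (1 + 33.06593·e^(−0.0736·9)) = 155000 / (1 + 33.06593·0.515612)
= 155000 / 18.0492 ≈ 8587.64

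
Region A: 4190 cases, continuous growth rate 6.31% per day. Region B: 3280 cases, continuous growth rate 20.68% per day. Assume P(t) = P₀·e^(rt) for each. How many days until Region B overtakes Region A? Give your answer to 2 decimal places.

t ≈ 1.70 days

4190·e^(0.0631t) = 3280·e^(0.2068t)
4190/3280 = e^((0.2068 − 0.0631)t) → ln(1.27744) = 0.1437·t
t = 0.24486 / 0.1437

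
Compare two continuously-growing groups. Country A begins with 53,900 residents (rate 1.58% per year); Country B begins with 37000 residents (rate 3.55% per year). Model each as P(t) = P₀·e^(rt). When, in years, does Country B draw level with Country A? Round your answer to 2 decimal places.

t ≈ 19.10 years

53900·e^(0.0158t) = 37000·e^(0.0355t)
53900/37000 = e^((0.0355 − 0.0158)t) → ln(1.45676) = 0.0197·t
t = 0.37621 / 0.0197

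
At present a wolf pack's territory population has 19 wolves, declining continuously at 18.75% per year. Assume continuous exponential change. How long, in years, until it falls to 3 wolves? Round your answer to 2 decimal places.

t ≈ 9.84 years

3 = 19 · e^(-0.1875·t)
t = ln(3/19) / -0.1875 = ln(0.15789) / -0.1875 = -1.84583 / -0.1875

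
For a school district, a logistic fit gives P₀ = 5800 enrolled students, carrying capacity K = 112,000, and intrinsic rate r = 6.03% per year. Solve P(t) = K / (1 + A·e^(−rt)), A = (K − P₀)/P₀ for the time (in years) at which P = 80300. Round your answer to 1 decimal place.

t ≈ 63.6 years

A = (112000 − 5800)/5800 = 18.31034
80300 = 112000/(1 + 18.31034·e^(−0.0603t)) → 1 + 18.31034·e^(−0.0603t) = 1.39477
e^(−0.0603t) = 0.02156 → t = ln(46.38236)/0.0603 = 3.83692/0.0603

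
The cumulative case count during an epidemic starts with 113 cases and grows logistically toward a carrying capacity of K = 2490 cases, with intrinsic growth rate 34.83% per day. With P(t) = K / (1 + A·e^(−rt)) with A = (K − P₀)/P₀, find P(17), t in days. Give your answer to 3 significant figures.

≈ 2,360 cases

A = (2490 − 113)/113 = 21.0354
P(17) = 2490 / (1 + 21.0354·e^(−0.3483·17)) = 2490 / (1 + 21.0354·0.002682)
= 2490 / 1.05642 ≈ 2357.01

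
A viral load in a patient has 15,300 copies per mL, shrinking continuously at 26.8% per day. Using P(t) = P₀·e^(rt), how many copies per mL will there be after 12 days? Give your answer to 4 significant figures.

≈ 613.8 copies per mL

P(12) = 15300 · e^(-0.268·12) = 15300 · e^(-3.216)
= 15300 · 0.04012 ≈ 613.76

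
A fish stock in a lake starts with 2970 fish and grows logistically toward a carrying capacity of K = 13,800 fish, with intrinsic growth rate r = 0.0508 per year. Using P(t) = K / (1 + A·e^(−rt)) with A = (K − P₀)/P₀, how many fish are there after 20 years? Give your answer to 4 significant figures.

A = (13800 − 2970)/2970 = 3.64646
P(20) = 13800 / (1 + 3.64646·e^(−0.0508·20)) = 13800 / (1 + 3.64646·0.36204)
= 13800 / 2.32017 ≈ 5947.85

≈ 5,948 fish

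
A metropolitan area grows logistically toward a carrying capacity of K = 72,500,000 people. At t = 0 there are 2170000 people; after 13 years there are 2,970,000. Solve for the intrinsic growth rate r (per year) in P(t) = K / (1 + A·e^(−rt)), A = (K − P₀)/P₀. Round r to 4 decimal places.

A = (72500000 − 2170000)/2170000 = 32.41014
2970000 = 72500000/(1 + 32.41014·e^(−r·13)) → e^(−13r) = (24.41077 − 1)/32.41014 = 0.722329
r = −ln(0.722329)/13 = 0.32527/13

r ≈ 0.0250 per year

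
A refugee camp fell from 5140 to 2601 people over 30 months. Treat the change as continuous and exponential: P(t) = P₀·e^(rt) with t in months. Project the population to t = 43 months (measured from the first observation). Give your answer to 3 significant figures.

r = ln(2601/5140) / 30 ≈ -0.022705 per month
P(43) = 5140 · e^(-0.022705·43) = 5140 · 0.37669 ≈ 1936.2

≈ 1,940 people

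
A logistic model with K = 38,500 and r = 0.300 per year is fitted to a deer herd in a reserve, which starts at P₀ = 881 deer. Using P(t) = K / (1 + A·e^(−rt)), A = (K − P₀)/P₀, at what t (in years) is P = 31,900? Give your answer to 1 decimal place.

t ≈ 17.8 years

A = (38500 − 881)/881 = 42.70034
31900 = 38500/(1 + 42.70034·e^(−0.3t)) → 1 + 42.70034·e^(−0.3t) = 1.2069
e^(−0.3t) = 0.004845 → t = ln(206.38498)/0.3 = 5.32974/0.3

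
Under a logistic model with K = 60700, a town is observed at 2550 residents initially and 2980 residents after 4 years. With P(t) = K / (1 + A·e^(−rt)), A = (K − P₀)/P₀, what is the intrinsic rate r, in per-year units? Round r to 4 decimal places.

r ≈ 0.0408 per year

A = (60700 − 2550)/2550 = 22.80392
2980 = 60700/(1 + 22.80392·e^(−r·4)) → e^(−4r) = (20.36913 − 1)/22.80392 = 0.849377
r = −ln(0.849377)/4 = 0.16325/4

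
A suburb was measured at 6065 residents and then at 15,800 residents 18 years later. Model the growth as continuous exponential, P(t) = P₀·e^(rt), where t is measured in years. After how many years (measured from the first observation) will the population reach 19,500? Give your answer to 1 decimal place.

t ≈ 22.0 years

r = ln(15800/6065) / 18 ≈ 0.053193 per year
t = ln(19500/6065) / r = 1.16788 / 0.053193 ≈ 21.955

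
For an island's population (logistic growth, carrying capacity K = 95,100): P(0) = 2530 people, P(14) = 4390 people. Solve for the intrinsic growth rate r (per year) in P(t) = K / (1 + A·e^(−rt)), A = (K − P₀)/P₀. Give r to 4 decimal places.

r ≈ 0.0408 per year

A = (95100 − 2530)/2530 = 36.58893
4390 = 95100/(1 + 36.58893·e^(−r·14)) → e^(−14r) = (21.66287 − 1)/36.58893 = 0.56473
r = −ln(0.56473)/14 = 0.57141/14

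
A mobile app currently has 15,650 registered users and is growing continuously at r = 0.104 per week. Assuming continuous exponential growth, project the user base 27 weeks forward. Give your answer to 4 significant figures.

P(27) = 15650 · e^(0.104·27) = 15650 · e^(2.808)
= 15650 · 16.57673 ≈ 259425.85

≈ 259,400 registered users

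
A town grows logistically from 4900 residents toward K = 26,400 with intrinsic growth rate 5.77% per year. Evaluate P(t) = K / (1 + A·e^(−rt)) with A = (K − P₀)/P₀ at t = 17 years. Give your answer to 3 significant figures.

A = (26400 − 4900)/4900 = 4.38776
P(17) = 26400 / (1 + 4.38776·e^(−0.0577·17)) = 26400 / (1 + 4.38776·0.374973)
= 26400 / 2.64529 ≈ 9980

≈ 9,980 residents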